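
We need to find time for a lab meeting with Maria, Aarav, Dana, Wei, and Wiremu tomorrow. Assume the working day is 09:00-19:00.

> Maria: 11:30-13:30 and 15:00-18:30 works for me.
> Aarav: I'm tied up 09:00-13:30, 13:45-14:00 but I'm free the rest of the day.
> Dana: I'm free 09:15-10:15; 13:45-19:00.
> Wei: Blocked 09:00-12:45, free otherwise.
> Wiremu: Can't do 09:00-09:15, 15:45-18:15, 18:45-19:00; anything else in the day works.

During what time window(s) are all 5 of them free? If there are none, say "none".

15:00-15:45, 18:15-18:30

Maria free: 11:30-13:30, 15:00-18:30.
Aarav free: 13:30-13:45, 14:00-19:00 (invert busy blocks within the working day).
Dana free: 09:15-10:15, 13:45-19:00.
Wei free: 12:45-19:00 (invert busy blocks within the working day).
Wiremu free: 09:15-15:45, 18:15-18:45 (invert busy blocks within the working day).
Maria ∩ Aarav: 15:00-18:30.
Maria ∩ Aarav ∩ Dana: 15:00-18:30.
Maria ∩ Aarav ∩ Dana ∩ Wei: 15:00-18:30.
Maria ∩ Aarav ∩ Dana ∩ Wei ∩ Wiremu: 15:00-15:45, 18:15-18:30.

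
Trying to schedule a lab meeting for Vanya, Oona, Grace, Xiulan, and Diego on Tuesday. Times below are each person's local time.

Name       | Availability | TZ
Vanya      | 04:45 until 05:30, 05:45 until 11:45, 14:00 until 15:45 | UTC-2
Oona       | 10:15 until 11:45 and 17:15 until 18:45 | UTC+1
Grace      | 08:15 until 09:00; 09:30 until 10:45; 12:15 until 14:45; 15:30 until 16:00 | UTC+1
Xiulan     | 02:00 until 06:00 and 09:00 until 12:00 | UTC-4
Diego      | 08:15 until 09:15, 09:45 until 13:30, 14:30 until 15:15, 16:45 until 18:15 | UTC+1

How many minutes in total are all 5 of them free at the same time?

30

Vanya in UTC: 06:45-07:30, 07:45-13:45, 16:00-17:45 (add 2h to convert from UTC-2).
Oona in UTC: 09:15-10:45, 16:15-17:45 (subtract 1h to convert from UTC+1).
Grace in UTC: 07:15-08:00, 08:30-09:45, 11:15-13:45, 14:30-15:00 (subtract 1h to convert from UTC+1).
Xiulan in UTC: 06:00-10:00, 13:00-16:00 (add 4h to convert from UTC-4).
Diego in UTC: 07:15-08:15, 08:45-12:30, 13:30-14:15, 15:45-17:15 (subtract 1h to convert from UTC+1).
Vanya ∩ Oona: 09:15-10:45, 16:15-17:45.
Vanya ∩ Oona ∩ Grace: 09:15-09:45.
Vanya ∩ Oona ∩ Grace ∩ Xiulan: 09:15-09:45.
Vanya ∩ Oona ∩ Grace ∩ Xiulan ∩ Diego: 09:15-09:45.
That's a single block of 30 minutes.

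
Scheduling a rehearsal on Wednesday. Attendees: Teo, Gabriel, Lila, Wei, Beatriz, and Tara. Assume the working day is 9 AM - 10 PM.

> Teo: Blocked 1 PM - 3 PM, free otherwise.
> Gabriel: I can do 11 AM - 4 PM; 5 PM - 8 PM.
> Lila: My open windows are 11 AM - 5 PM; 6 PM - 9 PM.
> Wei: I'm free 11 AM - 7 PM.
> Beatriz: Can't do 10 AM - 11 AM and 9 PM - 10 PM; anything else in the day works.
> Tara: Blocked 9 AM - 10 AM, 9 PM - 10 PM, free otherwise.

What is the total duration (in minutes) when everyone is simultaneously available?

240

Teo free: 09:00-13:00, 15:00-22:00 (invert busy blocks within the working day).
Gabriel free: 11:00-16:00, 17:00-20:00.
Lila free: 11:00-17:00, 18:00-21:00.
Wei free: 11:00-19:00.
Beatriz free: 09:00-10:00, 11:00-21:00 (invert busy blocks within the working day).
Tara free: 10:00-21:00 (invert busy blocks within the working day).
Teo ∩ Gabriel: 11:00-13:00, 15:00-16:00, 17:00-20:00.
Teo ∩ Gabriel ∩ Lila: 11:00-13:00, 15:00-16:00, 18:00-20:00.
Teo ∩ Gabriel ∩ Lila ∩ Wei: 11:00-13:00, 15:00-16:00, 18:00-19:00.
Teo ∩ Gabriel ∩ Lila ∩ Wei ∩ Beatriz: 11:00-13:00, 15:00-16:00, 18:00-19:00.
Teo ∩ Gabriel ∩ Lila ∩ Wei ∩ Beatriz ∩ Tara: 11:00-13:00, 15:00-16:00, 18:00-19:00.
Summing the common windows: 120 + 60 + 60 = 240 minutes.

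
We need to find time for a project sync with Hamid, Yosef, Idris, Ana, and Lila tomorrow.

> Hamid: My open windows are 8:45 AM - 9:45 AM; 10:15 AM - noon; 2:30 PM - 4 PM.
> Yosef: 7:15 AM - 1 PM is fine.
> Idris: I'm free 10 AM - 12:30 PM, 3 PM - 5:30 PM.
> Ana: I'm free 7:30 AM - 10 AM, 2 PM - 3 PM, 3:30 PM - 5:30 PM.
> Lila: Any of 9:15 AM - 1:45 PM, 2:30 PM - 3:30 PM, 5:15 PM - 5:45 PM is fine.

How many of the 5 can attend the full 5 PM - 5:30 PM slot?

2

Idris and Ana can make the full 17:00-17:30 slot — that's 2.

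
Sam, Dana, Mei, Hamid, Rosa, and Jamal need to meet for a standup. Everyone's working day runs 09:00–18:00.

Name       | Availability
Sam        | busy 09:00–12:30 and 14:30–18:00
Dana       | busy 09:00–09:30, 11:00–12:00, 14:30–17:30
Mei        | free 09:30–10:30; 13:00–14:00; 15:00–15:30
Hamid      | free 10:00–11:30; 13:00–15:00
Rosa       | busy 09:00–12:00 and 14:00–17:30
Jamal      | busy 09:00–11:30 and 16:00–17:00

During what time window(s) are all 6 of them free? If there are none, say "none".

13:00-14:00

Sam free: 12:30-14:30 (invert busy blocks within the working day).
Dana free: 09:30-11:00, 12:00-14:30, 17:30-18:00 (invert busy blocks within the working day).
Mei free: 09:30-10:30, 13:00-14:00, 15:00-15:30.
Hamid free: 10:00-11:30, 13:00-15:00.
Rosa free: 12:00-14:00, 17:30-18:00 (invert busy blocks within the working day).
Jamal free: 11:30-16:00, 17:00-18:00 (invert busy blocks within the working day).
Sam ∩ Dana: 12:30-14:30.
Sam ∩ Dana ∩ Mei: 13:00-14:00.
Sam ∩ Dana ∩ Mei ∩ Hamid: 13:00-14:00.
Sam ∩ Dana ∩ Mei ∩ Hamid ∩ Rosa: 13:00-14:00.
Sam ∩ Dana ∩ Mei ∩ Hamid ∩ Rosa ∩ Jamal: 13:00-14:00.
Those are the intersection windows.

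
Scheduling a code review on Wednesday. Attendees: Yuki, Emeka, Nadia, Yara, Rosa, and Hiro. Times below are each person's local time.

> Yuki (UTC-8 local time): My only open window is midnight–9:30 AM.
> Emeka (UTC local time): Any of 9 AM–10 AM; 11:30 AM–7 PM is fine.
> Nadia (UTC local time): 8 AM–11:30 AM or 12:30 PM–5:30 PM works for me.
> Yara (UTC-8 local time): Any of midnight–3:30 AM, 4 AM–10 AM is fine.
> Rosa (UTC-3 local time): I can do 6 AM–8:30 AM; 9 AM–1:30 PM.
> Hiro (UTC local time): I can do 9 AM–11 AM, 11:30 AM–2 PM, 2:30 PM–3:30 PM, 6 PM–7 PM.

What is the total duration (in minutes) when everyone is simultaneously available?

Yuki in UTC: 08:00-17:30 (add 8h to convert from UTC-8).
Emeka in UTC: 09:00-10:00, 11:30-19:00.
Nadia in UTC: 08:00-11:30, 12:30-17:30.
Yara in UTC: 08:00-11:30, 12:00-18:00 (add 8h to convert from UTC-8).
Rosa in UTC: 09:00-11:30, 12:00-16:30 (add 3h to convert from UTC-3).
Hiro in UTC: 09:00-11:00, 11:30-14:00, 14:30-15:30, 18:00-19:00.
Yuki ∩ Emeka: 09:00-10:00, 11:30-17:30.
Yuki ∩ Emeka ∩ Nadia: 09:00-10:00, 12:30-17:30.
Yuki ∩ Emeka ∩ Nadia ∩ Yara: 09:00-10:00, 12:30-17:30.
Yuki ∩ Emeka ∩ Nadia ∩ Yara ∩ Rosa: 09:00-10:00, 12:30-16:30.
Yuki ∩ Emeka ∩ Nadia ∩ Yara ∩ Rosa ∩ Hiro: 09:00-10:00, 12:30-14:00, 14:30-15:30.
Summing the common windows: 60 + 90 + 60 = 210 minutes.

210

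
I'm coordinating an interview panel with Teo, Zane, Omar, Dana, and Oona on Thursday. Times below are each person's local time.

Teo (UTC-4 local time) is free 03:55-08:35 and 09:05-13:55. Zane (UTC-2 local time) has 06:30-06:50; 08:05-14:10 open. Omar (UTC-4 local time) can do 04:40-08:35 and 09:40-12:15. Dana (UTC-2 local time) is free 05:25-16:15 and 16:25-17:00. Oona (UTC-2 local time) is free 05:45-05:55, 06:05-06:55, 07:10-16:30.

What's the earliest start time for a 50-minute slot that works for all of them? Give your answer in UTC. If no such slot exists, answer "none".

Teo in UTC: 07:55-12:35, 13:05-17:55 (add 4h to convert from UTC-4).
Zane in UTC: 08:30-08:50, 10:05-16:10 (add 2h to convert from UTC-2).
Omar in UTC: 08:40-12:35, 13:40-16:15 (add 4h to convert from UTC-4).
Dana in UTC: 07:25-18:15, 18:25-19:00 (add 2h to convert from UTC-2).
Oona in UTC: 07:45-07:55, 08:05-08:55, 09:10-18:30 (add 2h to convert from UTC-2).
Teo ∩ Zane: 08:30-08:50, 10:05-12:35, 13:05-16:10.
Teo ∩ Zane ∩ Omar: 08:40-08:50, 10:05-12:35, 13:40-16:10.
Teo ∩ Zane ∩ Omar ∩ Dana: 08:40-08:50, 10:05-12:35, 13:40-16:10.
Teo ∩ Zane ∩ Omar ∩ Dana ∩ Oona: 08:40-08:50, 10:05-12:35, 13:40-16:10.
The first common window of at least 50 minutes is 10:05-12:35, so the earliest start is 10:05.

10:05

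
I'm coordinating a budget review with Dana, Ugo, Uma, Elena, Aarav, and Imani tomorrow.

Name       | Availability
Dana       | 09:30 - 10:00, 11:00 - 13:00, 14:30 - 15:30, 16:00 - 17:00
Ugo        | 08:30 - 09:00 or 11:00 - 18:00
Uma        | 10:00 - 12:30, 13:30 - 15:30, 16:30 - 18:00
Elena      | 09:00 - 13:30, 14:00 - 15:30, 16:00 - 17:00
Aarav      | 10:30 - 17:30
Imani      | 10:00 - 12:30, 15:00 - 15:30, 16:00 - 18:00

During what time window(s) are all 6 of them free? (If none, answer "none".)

Dana ∩ Ugo: 11:00-13:00, 14:30-15:30, 16:00-17:00.
Dana ∩ Ugo ∩ Uma: 11:00-12:30, 14:30-15:30, 16:30-17:00.
Dana ∩ Ugo ∩ Uma ∩ Elena: 11:00-12:30, 14:30-15:30, 16:30-17:00.
Dana ∩ Ugo ∩ Uma ∩ Elena ∩ Aarav: 11:00-12:30, 14:30-15:30, 16:30-17:00.
Dana ∩ Ugo ∩ Uma ∩ Elena ∩ Aarav ∩ Imani: 11:00-12:30, 15:00-15:30, 16:30-17:00.

11:00-12:30, 15:00-15:30, 16:30-17:00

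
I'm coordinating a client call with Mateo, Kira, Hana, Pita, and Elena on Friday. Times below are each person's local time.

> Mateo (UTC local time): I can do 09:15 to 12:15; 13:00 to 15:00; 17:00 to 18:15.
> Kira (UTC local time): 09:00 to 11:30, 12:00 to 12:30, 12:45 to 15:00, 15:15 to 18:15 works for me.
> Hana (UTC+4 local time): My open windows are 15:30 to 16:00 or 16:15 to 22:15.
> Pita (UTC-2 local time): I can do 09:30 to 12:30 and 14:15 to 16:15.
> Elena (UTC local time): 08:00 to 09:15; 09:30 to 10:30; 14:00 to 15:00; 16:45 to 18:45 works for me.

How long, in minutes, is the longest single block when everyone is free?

75

Mateo in UTC: 09:15-12:15, 13:00-15:00, 17:00-18:15.
Kira in UTC: 09:00-11:30, 12:00-12:30, 12:45-15:00, 15:15-18:15.
Hana in UTC: 11:30-12:00, 12:15-18:15 (subtract 4h to convert from UTC+4).
Pita in UTC: 11:30-14:30, 16:15-18:15 (add 2h to convert from UTC-2).
Elena in UTC: 08:00-09:15, 09:30-10:30, 14:00-15:00, 16:45-18:45.
Mateo ∩ Kira: 09:15-11:30, 12:00-12:15, 13:00-15:00, 17:00-18:15.
Mateo ∩ Kira ∩ Hana: 13:00-15:00, 17:00-18:15.
Mateo ∩ Kira ∩ Hana ∩ Pita: 13:00-14:30, 17:00-18:15.
Mateo ∩ Kira ∩ Hana ∩ Pita ∩ Elena: 14:00-14:30, 17:00-18:15.
The longest is 17:00-18:15 at 75 minutes.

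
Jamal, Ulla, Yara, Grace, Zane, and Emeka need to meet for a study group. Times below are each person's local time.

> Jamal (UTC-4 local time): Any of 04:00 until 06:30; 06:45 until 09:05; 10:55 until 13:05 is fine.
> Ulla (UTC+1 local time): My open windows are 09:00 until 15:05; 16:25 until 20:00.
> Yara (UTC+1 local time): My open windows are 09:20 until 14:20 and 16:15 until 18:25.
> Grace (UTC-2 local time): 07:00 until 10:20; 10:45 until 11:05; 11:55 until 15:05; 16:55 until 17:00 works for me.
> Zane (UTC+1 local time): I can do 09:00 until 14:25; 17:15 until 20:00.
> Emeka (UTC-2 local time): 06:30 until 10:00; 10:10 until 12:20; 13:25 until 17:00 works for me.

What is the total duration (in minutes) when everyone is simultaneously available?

245

Jamal in UTC: 08:00-10:30, 10:45-13:05, 14:55-17:05 (add 4h to convert from UTC-4).
Ulla in UTC: 08:00-14:05, 15:25-19:00 (subtract 1h to convert from UTC+1).
Yara in UTC: 08:20-13:20, 15:15-17:25 (subtract 1h to convert from UTC+1).
Grace in UTC: 09:00-12:20, 12:45-13:05, 13:55-17:05, 18:55-19:00 (add 2h to convert from UTC-2).
Zane in UTC: 08:00-13:25, 16:15-19:00 (subtract 1h to convert from UTC+1).
Emeka in UTC: 08:30-12:00, 12:10-14:20, 15:25-19:00 (add 2h to convert from UTC-2).
Jamal ∩ Ulla: 08:00-10:30, 10:45-13:05, 15:25-17:05.
Jamal ∩ Ulla ∩ Yara: 08:20-10:30, 10:45-13:05, 15:25-17:05.
Jamal ∩ Ulla ∩ Yara ∩ Grace: 09:00-10:30, 10:45-12:20, 12:45-13:05, 15:25-17:05.
Jamal ∩ Ulla ∩ Yara ∩ Grace ∩ Zane: 09:00-10:30, 10:45-12:20, 12:45-13:05, 16:15-17:05.
Jamal ∩ Ulla ∩ Yara ∩ Grace ∩ Zane ∩ Emeka: 09:00-10:30, 10:45-12:00, 12:10-12:20, 12:45-13:05, 16:15-17:05.
So the common availability across everyone is 09:00-10:30, 10:45-12:00, 12:10-12:20, 12:45-13:05, 16:15-17:05.
Summing the common windows: 90 + 75 + 10 + 20 + 50 = 245 minutes.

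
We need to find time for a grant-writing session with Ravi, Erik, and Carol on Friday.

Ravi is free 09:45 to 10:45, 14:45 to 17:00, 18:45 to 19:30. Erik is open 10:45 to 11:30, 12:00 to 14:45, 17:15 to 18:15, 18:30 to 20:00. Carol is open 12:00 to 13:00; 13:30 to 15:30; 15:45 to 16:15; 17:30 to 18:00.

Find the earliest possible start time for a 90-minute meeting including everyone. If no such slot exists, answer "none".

Ravi ∩ Erik: 18:45-19:30.
Ravi ∩ Erik ∩ Carol: ∅.
There is no time when everyone is free.
No common window is at least 90 minutes long.

none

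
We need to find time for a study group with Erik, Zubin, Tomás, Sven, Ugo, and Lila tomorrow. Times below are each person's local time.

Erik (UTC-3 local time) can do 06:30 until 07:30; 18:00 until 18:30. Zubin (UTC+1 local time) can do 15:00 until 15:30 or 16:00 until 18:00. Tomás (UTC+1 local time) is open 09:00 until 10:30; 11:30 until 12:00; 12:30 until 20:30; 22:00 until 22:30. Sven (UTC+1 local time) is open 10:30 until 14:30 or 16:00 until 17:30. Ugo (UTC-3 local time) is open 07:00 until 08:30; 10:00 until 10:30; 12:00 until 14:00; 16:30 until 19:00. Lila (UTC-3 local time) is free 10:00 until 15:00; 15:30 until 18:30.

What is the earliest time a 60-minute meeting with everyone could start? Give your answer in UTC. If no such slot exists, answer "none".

Erik in UTC: 09:30-10:30, 21:00-21:30 (add 3h to convert from UTC-3).
Zubin in UTC: 14:00-14:30, 15:00-17:00 (subtract 1h to convert from UTC+1).
Tomás in UTC: 08:00-09:30, 10:30-11:00, 11:30-19:30, 21:00-21:30 (subtract 1h to convert from UTC+1).
Sven in UTC: 09:30-13:30, 15:00-16:30 (subtract 1h to convert from UTC+1).
Ugo in UTC: 10:00-11:30, 13:00-13:30, 15:00-17:00, 19:30-22:00 (add 3h to convert from UTC-3).
Lila in UTC: 13:00-18:00, 18:30-21:30 (add 3h to convert from UTC-3).
Erik ∩ Zubin: ∅.
Erik ∩ Zubin ∩ Tomás: ∅.
Erik ∩ Zubin ∩ Tomás ∩ Sven: ∅.
Erik ∩ Zubin ∩ Tomás ∩ Sven ∩ Ugo: ∅.
Erik ∩ Zubin ∩ Tomás ∩ Sven ∩ Ugo ∩ Lila: ∅.
There is no time when everyone is free.
No common window is at least 60 minutes long.

none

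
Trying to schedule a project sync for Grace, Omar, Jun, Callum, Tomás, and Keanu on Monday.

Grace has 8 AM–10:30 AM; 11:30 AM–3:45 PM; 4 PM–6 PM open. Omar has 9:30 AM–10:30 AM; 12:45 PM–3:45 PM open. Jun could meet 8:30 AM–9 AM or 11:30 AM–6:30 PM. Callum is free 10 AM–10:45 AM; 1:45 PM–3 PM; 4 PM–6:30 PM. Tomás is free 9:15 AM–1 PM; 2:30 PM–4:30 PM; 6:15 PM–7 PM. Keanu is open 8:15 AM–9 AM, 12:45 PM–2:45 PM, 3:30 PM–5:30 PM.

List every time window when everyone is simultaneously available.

14:30-14:45

Grace ∩ Omar: 09:30-10:30, 12:45-15:45.
Grace ∩ Omar ∩ Jun: 12:45-15:45.
Grace ∩ Omar ∩ Jun ∩ Callum: 13:45-15:00.
Grace ∩ Omar ∩ Jun ∩ Callum ∩ Tomás: 14:30-15:00.
Grace ∩ Omar ∩ Jun ∩ Callum ∩ Tomás ∩ Keanu: 14:30-14:45.
Those are the intersection windows.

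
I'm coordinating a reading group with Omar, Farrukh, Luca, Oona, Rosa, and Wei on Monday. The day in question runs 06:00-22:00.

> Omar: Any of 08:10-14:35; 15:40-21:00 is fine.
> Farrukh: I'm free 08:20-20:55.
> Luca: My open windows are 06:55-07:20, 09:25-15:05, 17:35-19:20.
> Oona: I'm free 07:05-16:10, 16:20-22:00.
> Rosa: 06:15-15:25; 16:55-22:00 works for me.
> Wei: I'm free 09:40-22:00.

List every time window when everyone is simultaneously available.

09:40-14:35, 17:35-19:20

Omar ∩ Farrukh: 08:20-14:35, 15:40-20:55.
Omar ∩ Farrukh ∩ Luca: 09:25-14:35, 17:35-19:20.
Omar ∩ Farrukh ∩ Luca ∩ Oona: 09:25-14:35, 17:35-19:20.
Omar ∩ Farrukh ∩ Luca ∩ Oona ∩ Rosa: 09:25-14:35, 17:35-19:20.
Omar ∩ Farrukh ∩ Luca ∩ Oona ∩ Rosa ∩ Wei: 09:40-14:35, 17:35-19:20.
So the common availability across everyone is 09:40-14:35, 17:35-19:20.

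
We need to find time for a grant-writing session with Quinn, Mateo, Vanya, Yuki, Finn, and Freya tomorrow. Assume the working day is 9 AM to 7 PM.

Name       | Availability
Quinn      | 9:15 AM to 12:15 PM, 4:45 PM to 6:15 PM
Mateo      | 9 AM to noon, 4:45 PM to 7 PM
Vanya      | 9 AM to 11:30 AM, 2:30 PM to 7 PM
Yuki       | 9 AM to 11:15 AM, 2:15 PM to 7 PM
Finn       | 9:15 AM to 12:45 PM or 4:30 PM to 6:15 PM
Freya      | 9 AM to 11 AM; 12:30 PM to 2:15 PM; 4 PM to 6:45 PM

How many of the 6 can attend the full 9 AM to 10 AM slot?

Mateo, Vanya, Yuki, and Freya can make the full 09:00-10:00 slot — that's 4.

4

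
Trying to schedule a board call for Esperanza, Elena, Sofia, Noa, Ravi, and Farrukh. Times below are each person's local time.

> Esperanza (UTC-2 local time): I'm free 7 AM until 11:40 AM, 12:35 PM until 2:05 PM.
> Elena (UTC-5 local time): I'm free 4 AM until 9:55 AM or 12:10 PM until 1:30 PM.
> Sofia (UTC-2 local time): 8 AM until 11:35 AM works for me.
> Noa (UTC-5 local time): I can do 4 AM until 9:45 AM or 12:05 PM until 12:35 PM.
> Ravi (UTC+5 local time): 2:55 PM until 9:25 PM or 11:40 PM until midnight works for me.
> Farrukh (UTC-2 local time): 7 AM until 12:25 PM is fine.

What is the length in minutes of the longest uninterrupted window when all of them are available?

Esperanza in UTC: 09:00-13:40, 14:35-16:05 (add 2h to convert from UTC-2).
Elena in UTC: 09:00-14:55, 17:10-18:30 (add 5h to convert from UTC-5).
Sofia in UTC: 10:00-13:35 (add 2h to convert from UTC-2).
Noa in UTC: 09:00-14:45, 17:05-17:35 (add 5h to convert from UTC-5).
Ravi in UTC: 09:55-16:25, 18:40-19:00 (subtract 5h to convert from UTC+5).
Farrukh in UTC: 09:00-14:25 (add 2h to convert from UTC-2).
Esperanza ∩ Elena: 09:00-13:40, 14:35-14:55.
Esperanza ∩ Elena ∩ Sofia: 10:00-13:35.
Esperanza ∩ Elena ∩ Sofia ∩ Noa: 10:00-13:35.
Esperanza ∩ Elena ∩ Sofia ∩ Noa ∩ Ravi: 10:00-13:35.
Esperanza ∩ Elena ∩ Sofia ∩ Noa ∩ Ravi ∩ Farrukh: 10:00-13:35.
So the common availability across everyone is 10:00-13:35.
The longest is 10:00-13:35 at 215 minutes.

215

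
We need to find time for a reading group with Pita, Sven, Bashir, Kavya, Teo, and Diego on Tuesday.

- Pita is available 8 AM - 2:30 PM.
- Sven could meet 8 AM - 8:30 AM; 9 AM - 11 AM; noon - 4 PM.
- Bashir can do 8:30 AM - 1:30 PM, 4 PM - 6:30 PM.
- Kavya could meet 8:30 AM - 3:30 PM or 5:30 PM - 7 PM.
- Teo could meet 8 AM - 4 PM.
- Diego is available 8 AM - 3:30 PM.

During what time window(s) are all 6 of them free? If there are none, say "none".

09:00-11:00, 12:00-13:30

Pita ∩ Sven: 08:00-08:30, 09:00-11:00, 12:00-14:30.
Pita ∩ Sven ∩ Bashir: 09:00-11:00, 12:00-13:30.
Pita ∩ Sven ∩ Bashir ∩ Kavya: 09:00-11:00, 12:00-13:30.
Pita ∩ Sven ∩ Bashir ∩ Kavya ∩ Teo: 09:00-11:00, 12:00-13:30.
Pita ∩ Sven ∩ Bashir ∩ Kavya ∩ Teo ∩ Diego: 09:00-11:00, 12:00-13:30.
So the common availability across everyone is 09:00-11:00, 12:00-13:30.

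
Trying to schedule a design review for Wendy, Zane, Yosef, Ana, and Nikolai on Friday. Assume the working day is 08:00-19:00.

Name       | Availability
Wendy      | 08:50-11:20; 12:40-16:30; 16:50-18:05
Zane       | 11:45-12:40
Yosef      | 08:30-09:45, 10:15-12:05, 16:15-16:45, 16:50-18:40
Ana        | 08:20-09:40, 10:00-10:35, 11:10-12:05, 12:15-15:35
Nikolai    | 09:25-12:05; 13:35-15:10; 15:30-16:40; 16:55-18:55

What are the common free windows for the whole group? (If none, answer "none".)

none

Wendy ∩ Zane: ∅.
Wendy ∩ Zane ∩ Yosef: ∅.
Wendy ∩ Zane ∩ Yosef ∩ Ana: ∅.
Wendy ∩ Zane ∩ Yosef ∩ Ana ∩ Nikolai: ∅.
There is no time when everyone is free.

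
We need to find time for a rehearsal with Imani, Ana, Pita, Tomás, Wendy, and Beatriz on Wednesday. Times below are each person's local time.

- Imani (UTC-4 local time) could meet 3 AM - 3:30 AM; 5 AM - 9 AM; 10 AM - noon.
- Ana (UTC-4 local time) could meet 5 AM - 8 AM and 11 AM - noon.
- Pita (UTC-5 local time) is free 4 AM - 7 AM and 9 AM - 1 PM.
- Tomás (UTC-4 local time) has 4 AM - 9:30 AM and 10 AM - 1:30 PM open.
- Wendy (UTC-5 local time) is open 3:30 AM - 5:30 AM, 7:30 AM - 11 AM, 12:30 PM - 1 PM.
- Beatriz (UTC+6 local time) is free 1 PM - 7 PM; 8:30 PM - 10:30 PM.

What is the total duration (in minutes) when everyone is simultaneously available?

Imani in UTC: 07:00-07:30, 09:00-13:00, 14:00-16:00 (add 4h to convert from UTC-4).
Ana in UTC: 09:00-12:00, 15:00-16:00 (add 4h to convert from UTC-4).
Pita in UTC: 09:00-12:00, 14:00-18:00 (add 5h to convert from UTC-5).
Tomás in UTC: 08:00-13:30, 14:00-17:30 (add 4h to convert from UTC-4).
Wendy in UTC: 08:30-10:30, 12:30-16:00, 17:30-18:00 (add 5h to convert from UTC-5).
Beatriz in UTC: 07:00-13:00, 14:30-16:30 (subtract 6h to convert from UTC+6).
Imani ∩ Ana: 09:00-12:00, 15:00-16:00.
Imani ∩ Ana ∩ Pita: 09:00-12:00, 15:00-16:00.
Imani ∩ Ana ∩ Pita ∩ Tomás: 09:00-12:00, 15:00-16:00.
Imani ∩ Ana ∩ Pita ∩ Tomás ∩ Wendy: 09:00-10:30, 15:00-16:00.
Imani ∩ Ana ∩ Pita ∩ Tomás ∩ Wendy ∩ Beatriz: 09:00-10:30, 15:00-16:00.
Those are the intersection windows.
Summing the common windows: 90 + 60 = 150 minutes.

150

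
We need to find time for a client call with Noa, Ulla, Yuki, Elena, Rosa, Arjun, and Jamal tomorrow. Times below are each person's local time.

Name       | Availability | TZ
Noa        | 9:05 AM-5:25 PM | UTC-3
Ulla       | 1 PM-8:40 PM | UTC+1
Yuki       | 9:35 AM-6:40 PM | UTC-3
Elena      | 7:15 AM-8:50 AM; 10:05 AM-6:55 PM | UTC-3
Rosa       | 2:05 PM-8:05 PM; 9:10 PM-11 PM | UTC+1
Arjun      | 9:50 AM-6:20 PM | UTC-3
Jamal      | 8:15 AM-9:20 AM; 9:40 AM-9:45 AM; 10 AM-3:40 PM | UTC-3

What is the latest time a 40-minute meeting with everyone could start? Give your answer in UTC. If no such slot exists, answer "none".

18:00

Noa in UTC: 12:05-20:25 (add 3h to convert from UTC-3).
Ulla in UTC: 12:00-19:40 (subtract 1h to convert from UTC+1).
Yuki in UTC: 12:35-21:40 (add 3h to convert from UTC-3).
Elena in UTC: 10:15-11:50, 13:05-21:55 (add 3h to convert from UTC-3).
Rosa in UTC: 13:05-19:05, 20:10-22:00 (subtract 1h to convert from UTC+1).
Arjun in UTC: 12:50-21:20 (add 3h to convert from UTC-3).
Jamal in UTC: 11:15-12:20, 12:40-12:45, 13:00-18:40 (add 3h to convert from UTC-3).
Noa ∩ Ulla: 12:05-19:40.
Noa ∩ Ulla ∩ Yuki: 12:35-19:40.
Noa ∩ Ulla ∩ Yuki ∩ Elena: 13:05-19:40.
Noa ∩ Ulla ∩ Yuki ∩ Elena ∩ Rosa: 13:05-19:05.
Noa ∩ Ulla ∩ Yuki ∩ Elena ∩ Rosa ∩ Arjun: 13:05-19:05.
Noa ∩ Ulla ∩ Yuki ∩ Elena ∩ Rosa ∩ Arjun ∩ Jamal: 13:05-18:40.
The last common window of at least 40 minutes is 13:05-18:40; a 40-minute meeting can start as late as 18:00 and still end by 18:40.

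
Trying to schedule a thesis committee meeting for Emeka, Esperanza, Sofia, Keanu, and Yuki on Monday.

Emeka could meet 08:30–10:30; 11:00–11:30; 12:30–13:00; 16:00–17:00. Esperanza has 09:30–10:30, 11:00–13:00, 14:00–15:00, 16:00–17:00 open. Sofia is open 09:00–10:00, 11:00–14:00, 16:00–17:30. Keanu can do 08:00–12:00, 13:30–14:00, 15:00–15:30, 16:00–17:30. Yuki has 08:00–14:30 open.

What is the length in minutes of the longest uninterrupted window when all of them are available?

30

Emeka ∩ Esperanza: 09:30-10:30, 11:00-11:30, 12:30-13:00, 16:00-17:00.
Emeka ∩ Esperanza ∩ Sofia: 09:30-10:00, 11:00-11:30, 12:30-13:00, 16:00-17:00.
Emeka ∩ Esperanza ∩ Sofia ∩ Keanu: 09:30-10:00, 11:00-11:30, 16:00-17:00.
Emeka ∩ Esperanza ∩ Sofia ∩ Keanu ∩ Yuki: 09:30-10:00, 11:00-11:30.
The longest is 09:30-10:00 at 30 minutes.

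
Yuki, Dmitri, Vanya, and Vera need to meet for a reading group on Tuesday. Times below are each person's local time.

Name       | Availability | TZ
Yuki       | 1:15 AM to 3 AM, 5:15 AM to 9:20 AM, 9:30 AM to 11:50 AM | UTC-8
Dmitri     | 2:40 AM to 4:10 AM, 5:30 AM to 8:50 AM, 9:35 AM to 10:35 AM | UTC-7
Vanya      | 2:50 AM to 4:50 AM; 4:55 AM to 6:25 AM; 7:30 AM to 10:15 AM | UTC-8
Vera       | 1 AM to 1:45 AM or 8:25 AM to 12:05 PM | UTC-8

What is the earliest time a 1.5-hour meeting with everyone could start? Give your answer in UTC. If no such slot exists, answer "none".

Yuki in UTC: 09:15-11:00, 13:15-17:20, 17:30-19:50 (add 8h to convert from UTC-8).
Dmitri in UTC: 09:40-11:10, 12:30-15:50, 16:35-17:35 (add 7h to convert from UTC-7).
Vanya in UTC: 10:50-12:50, 12:55-14:25, 15:30-18:15 (add 8h to convert from UTC-8).
Vera in UTC: 09:00-09:45, 16:25-20:05 (add 8h to convert from UTC-8).
Yuki ∩ Dmitri: 09:40-11:00, 13:15-15:50, 16:35-17:20, 17:30-17:35.
Yuki ∩ Dmitri ∩ Vanya: 10:50-11:00, 13:15-14:25, 15:30-15:50, 16:35-17:20, 17:30-17:35.
Yuki ∩ Dmitri ∩ Vanya ∩ Vera: 16:35-17:20, 17:30-17:35.
No common window is at least 90 minutes long.

none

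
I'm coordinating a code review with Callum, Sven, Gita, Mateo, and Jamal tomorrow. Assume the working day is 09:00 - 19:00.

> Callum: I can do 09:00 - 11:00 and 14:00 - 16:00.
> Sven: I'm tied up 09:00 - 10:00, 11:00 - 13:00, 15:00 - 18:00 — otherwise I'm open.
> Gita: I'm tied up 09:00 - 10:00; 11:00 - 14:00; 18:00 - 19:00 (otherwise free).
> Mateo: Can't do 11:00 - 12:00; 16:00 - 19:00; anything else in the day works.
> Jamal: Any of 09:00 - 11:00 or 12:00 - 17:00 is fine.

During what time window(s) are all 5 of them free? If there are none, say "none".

10:00-11:00, 14:00-15:00

Callum free: 09:00-11:00, 14:00-16:00.
Sven free: 10:00-11:00, 13:00-15:00, 18:00-19:00 (invert busy blocks within the working day).
Gita free: 10:00-11:00, 14:00-18:00 (invert busy blocks within the working day).
Mateo free: 09:00-11:00, 12:00-16:00 (invert busy blocks within the working day).
Jamal free: 09:00-11:00, 12:00-17:00.
Callum ∩ Sven: 10:00-11:00, 14:00-15:00.
Callum ∩ Sven ∩ Gita: 10:00-11:00, 14:00-15:00.
Callum ∩ Sven ∩ Gita ∩ Mateo: 10:00-11:00, 14:00-15:00.
Callum ∩ Sven ∩ Gita ∩ Mateo ∩ Jamal: 10:00-11:00, 14:00-15:00.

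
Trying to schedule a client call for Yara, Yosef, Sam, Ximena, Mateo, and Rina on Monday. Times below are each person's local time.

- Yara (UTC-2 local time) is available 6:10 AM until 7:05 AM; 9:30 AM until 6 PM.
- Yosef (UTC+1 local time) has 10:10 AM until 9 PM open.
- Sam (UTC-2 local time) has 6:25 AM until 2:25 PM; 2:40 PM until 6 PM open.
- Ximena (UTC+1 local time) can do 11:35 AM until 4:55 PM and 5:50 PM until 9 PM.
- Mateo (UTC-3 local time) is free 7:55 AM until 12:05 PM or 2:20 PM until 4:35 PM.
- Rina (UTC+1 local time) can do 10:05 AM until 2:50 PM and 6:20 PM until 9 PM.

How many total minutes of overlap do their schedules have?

275

Yara in UTC: 08:10-09:05, 11:30-20:00 (add 2h to convert from UTC-2).
Yosef in UTC: 09:10-20:00 (subtract 1h to convert from UTC+1).
Sam in UTC: 08:25-16:25, 16:40-20:00 (add 2h to convert from UTC-2).
Ximena in UTC: 10:35-15:55, 16:50-20:00 (subtract 1h to convert from UTC+1).
Mateo in UTC: 10:55-15:05, 17:20-19:35 (add 3h to convert from UTC-3).
Rina in UTC: 09:05-13:50, 17:20-20:00 (subtract 1h to convert from UTC+1).
Yara ∩ Yosef: 11:30-20:00.
Yara ∩ Yosef ∩ Sam: 11:30-16:25, 16:40-20:00.
Yara ∩ Yosef ∩ Sam ∩ Ximena: 11:30-15:55, 16:50-20:00.
Yara ∩ Yosef ∩ Sam ∩ Ximena ∩ Mateo: 11:30-15:05, 17:20-19:35.
Yara ∩ Yosef ∩ Sam ∩ Ximena ∩ Mateo ∩ Rina: 11:30-13:50, 17:20-19:35.
Summing the common windows: 140 + 135 = 275 minutes.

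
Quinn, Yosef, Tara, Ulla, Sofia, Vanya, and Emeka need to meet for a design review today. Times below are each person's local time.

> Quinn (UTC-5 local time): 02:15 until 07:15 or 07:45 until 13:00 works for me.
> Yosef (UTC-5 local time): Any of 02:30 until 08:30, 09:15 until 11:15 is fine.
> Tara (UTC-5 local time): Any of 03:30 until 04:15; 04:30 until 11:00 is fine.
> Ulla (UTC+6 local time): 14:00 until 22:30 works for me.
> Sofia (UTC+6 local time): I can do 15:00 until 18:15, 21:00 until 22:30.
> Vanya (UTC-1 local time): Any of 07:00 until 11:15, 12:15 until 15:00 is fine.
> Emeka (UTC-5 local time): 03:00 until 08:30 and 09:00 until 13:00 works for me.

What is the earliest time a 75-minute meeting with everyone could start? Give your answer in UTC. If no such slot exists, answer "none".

Quinn in UTC: 07:15-12:15, 12:45-18:00 (add 5h to convert from UTC-5).
Yosef in UTC: 07:30-13:30, 14:15-16:15 (add 5h to convert from UTC-5).
Tara in UTC: 08:30-09:15, 09:30-16:00 (add 5h to convert from UTC-5).
Ulla in UTC: 08:00-16:30 (subtract 6h to convert from UTC+6).
Sofia in UTC: 09:00-12:15, 15:00-16:30 (subtract 6h to convert from UTC+6).
Vanya in UTC: 08:00-12:15, 13:15-16:00 (add 1h to convert from UTC-1).
Emeka in UTC: 08:00-13:30, 14:00-18:00 (add 5h to convert from UTC-5).
Quinn ∩ Yosef: 07:30-12:15, 12:45-13:30, 14:15-16:15.
Quinn ∩ Yosef ∩ Tara: 08:30-09:15, 09:30-12:15, 12:45-13:30, 14:15-16:00.
Quinn ∩ Yosef ∩ Tara ∩ Ulla: 08:30-09:15, 09:30-12:15, 12:45-13:30, 14:15-16:00.
Quinn ∩ Yosef ∩ Tara ∩ Ulla ∩ Sofia: 09:00-09:15, 09:30-12:15, 15:00-16:00.
Quinn ∩ Yosef ∩ Tara ∩ Ulla ∩ Sofia ∩ Vanya: 09:00-09:15, 09:30-12:15, 15:00-16:00.
Quinn ∩ Yosef ∩ Tara ∩ Ulla ∩ Sofia ∩ Vanya ∩ Emeka: 09:00-09:15, 09:30-12:15, 15:00-16:00.
So the common availability across everyone is 09:00-09:15, 09:30-12:15, 15:00-16:00.
The first common window of at least 75 minutes is 09:30-12:15, so the earliest start is 09:30.

09:30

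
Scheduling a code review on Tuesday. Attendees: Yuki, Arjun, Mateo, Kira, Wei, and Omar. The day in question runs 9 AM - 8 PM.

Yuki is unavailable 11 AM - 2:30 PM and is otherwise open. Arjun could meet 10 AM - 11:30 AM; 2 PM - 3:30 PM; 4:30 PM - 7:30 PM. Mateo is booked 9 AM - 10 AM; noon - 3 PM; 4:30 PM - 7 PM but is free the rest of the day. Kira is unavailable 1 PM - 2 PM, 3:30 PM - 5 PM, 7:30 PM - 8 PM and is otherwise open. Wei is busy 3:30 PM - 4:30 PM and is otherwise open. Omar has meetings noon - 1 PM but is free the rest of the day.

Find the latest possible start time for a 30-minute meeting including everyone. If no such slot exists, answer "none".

Yuki free: 09:00-11:00, 14:30-20:00 (invert busy blocks within the working day).
Arjun free: 10:00-11:30, 14:00-15:30, 16:30-19:30.
Mateo free: 10:00-12:00, 15:00-16:30, 19:00-20:00 (invert busy blocks within the working day).
Kira free: 09:00-13:00, 14:00-15:30, 17:00-19:30 (invert busy blocks within the working day).
Wei free: 09:00-15:30, 16:30-20:00 (invert busy blocks within the working day).
Omar free: 09:00-12:00, 13:00-20:00 (invert busy blocks within the working day).
Yuki ∩ Arjun: 10:00-11:00, 14:30-15:30, 16:30-19:30.
Yuki ∩ Arjun ∩ Mateo: 10:00-11:00, 15:00-15:30, 19:00-19:30.
Yuki ∩ Arjun ∩ Mateo ∩ Kira: 10:00-11:00, 15:00-15:30, 19:00-19:30.
Yuki ∩ Arjun ∩ Mateo ∩ Kira ∩ Wei: 10:00-11:00, 15:00-15:30, 19:00-19:30.
Yuki ∩ Arjun ∩ Mateo ∩ Kira ∩ Wei ∩ Omar: 10:00-11:00, 15:00-15:30, 19:00-19:30.
The last common window of at least 30 minutes is 19:00-19:30; a 30-minute meeting can start as late as 19:00 and still end by 19:30.

19:00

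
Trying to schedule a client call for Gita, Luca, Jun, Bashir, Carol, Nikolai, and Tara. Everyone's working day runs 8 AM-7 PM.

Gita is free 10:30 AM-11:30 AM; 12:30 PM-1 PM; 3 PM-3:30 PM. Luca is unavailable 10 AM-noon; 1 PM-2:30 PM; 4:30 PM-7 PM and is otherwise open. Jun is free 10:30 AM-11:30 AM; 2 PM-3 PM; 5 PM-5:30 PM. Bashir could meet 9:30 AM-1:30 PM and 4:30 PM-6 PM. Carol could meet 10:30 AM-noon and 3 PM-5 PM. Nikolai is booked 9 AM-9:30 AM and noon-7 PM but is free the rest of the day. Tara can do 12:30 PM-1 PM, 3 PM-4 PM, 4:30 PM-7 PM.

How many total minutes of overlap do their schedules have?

Gita free: 10:30-11:30, 12:30-13:00, 15:00-15:30.
Luca free: 08:00-10:00, 12:00-13:00, 14:30-16:30 (invert busy blocks within the working day).
Jun free: 10:30-11:30, 14:00-15:00, 17:00-17:30.
Bashir free: 09:30-13:30, 16:30-18:00.
Carol free: 10:30-12:00, 15:00-17:00.
Nikolai free: 08:00-09:00, 09:30-12:00 (invert busy blocks within the working day).
Tara free: 12:30-13:00, 15:00-16:00, 16:30-19:00.
Gita ∩ Luca: 12:30-13:00, 15:00-15:30.
Gita ∩ Luca ∩ Jun: ∅.
Gita ∩ Luca ∩ Jun ∩ Bashir: ∅.
Gita ∩ Luca ∩ Jun ∩ Bashir ∩ Carol: ∅.
Gita ∩ Luca ∩ Jun ∩ Bashir ∩ Carol ∩ Nikolai: ∅.
Gita ∩ Luca ∩ Jun ∩ Bashir ∩ Carol ∩ Nikolai ∩ Tara: ∅.
There is no time when everyone is free.
There is no common window, so the total is 0 minutes.

0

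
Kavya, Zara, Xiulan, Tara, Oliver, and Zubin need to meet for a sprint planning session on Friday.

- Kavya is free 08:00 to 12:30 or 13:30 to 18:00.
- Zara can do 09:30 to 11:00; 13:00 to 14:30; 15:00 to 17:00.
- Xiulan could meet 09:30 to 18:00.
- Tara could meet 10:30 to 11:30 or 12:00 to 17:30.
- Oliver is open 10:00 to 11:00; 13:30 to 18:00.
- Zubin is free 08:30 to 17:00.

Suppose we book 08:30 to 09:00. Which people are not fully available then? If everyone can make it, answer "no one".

Kavya: free for 08:30-09:00. Zara: not fully free for 08:30-09:00. Xiulan: not fully free for 08:30-09:00. Tara: not fully free for 08:30-09:00. Oliver: not fully free for 08:30-09:00. Zubin: free for 08:30-09:00.

Oliver, Tara, Xiulan, Zara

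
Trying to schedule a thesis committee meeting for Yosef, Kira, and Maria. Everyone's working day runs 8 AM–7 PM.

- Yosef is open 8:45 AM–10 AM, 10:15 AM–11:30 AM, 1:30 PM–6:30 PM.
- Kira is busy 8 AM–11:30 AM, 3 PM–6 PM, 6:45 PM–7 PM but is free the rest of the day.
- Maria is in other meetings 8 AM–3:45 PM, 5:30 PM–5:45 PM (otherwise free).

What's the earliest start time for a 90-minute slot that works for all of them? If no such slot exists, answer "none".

Yosef free: 08:45-10:00, 10:15-11:30, 13:30-18:30.
Kira free: 11:30-15:00, 18:00-18:45 (invert busy blocks within the working day).
Maria free: 15:45-17:30, 17:45-19:00 (invert busy blocks within the working day).
Yosef ∩ Kira: 13:30-15:00, 18:00-18:30.
Yosef ∩ Kira ∩ Maria: 18:00-18:30.
Those are the intersection windows.
No common window is at least 90 minutes long.

none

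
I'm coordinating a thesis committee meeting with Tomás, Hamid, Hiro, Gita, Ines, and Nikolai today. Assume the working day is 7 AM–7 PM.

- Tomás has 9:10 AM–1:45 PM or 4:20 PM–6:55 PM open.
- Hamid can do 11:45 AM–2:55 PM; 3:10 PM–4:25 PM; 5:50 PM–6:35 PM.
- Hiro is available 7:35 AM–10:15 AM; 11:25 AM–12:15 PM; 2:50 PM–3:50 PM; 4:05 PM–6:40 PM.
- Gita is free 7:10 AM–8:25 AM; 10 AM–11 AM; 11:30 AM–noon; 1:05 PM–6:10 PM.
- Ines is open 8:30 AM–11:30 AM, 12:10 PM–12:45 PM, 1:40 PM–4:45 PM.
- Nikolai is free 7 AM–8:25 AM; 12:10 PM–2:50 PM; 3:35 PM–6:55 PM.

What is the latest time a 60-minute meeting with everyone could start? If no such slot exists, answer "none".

Tomás ∩ Hamid: 11:45-13:45, 16:20-16:25, 17:50-18:35.
Tomás ∩ Hamid ∩ Hiro: 11:45-12:15, 16:20-16:25, 17:50-18:35.
Tomás ∩ Hamid ∩ Hiro ∩ Gita: 11:45-12:00, 16:20-16:25, 17:50-18:10.
Tomás ∩ Hamid ∩ Hiro ∩ Gita ∩ Ines: 16:20-16:25.
Tomás ∩ Hamid ∩ Hiro ∩ Gita ∩ Ines ∩ Nikolai: 16:20-16:25.
Those are the intersection windows.
No common window is at least 60 minutes long.

none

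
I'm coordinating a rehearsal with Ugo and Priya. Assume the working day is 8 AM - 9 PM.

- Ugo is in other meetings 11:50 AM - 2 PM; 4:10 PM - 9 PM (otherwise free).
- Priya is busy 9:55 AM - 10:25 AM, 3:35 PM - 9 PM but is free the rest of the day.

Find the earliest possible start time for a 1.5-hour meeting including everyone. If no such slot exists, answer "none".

Ugo free: 08:00-11:50, 14:00-16:10 (invert busy blocks within the working day).
Priya free: 08:00-09:55, 10:25-15:35 (invert busy blocks within the working day).
Ugo ∩ Priya: 08:00-09:55, 10:25-11:50, 14:00-15:35.
The first common window of at least 90 minutes is 08:00-09:55, so the earliest start is 08:00.

08:00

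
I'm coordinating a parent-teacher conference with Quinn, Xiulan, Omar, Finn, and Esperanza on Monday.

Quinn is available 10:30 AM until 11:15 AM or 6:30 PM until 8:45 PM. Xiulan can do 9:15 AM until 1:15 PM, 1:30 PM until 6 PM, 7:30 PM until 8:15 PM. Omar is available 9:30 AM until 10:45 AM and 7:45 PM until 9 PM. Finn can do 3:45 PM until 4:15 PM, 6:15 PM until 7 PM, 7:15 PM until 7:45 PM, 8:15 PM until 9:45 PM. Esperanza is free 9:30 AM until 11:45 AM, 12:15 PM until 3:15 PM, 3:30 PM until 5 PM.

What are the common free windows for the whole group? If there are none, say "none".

none

Quinn ∩ Xiulan: 10:30-11:15, 19:30-20:15.
Quinn ∩ Xiulan ∩ Omar: 10:30-10:45, 19:45-20:15.
Quinn ∩ Xiulan ∩ Omar ∩ Finn: ∅.
Quinn ∩ Xiulan ∩ Omar ∩ Finn ∩ Esperanza: ∅.
There is no time when everyone is free.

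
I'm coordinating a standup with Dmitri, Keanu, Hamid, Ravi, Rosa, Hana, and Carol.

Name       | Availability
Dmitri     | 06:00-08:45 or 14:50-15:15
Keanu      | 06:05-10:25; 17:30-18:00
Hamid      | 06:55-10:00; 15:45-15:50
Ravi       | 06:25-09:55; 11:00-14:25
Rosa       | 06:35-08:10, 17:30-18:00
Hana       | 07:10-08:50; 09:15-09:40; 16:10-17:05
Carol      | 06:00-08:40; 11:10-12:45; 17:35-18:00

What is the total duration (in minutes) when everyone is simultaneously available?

60

Dmitri ∩ Keanu: 06:05-08:45.
Dmitri ∩ Keanu ∩ Hamid: 06:55-08:45.
Dmitri ∩ Keanu ∩ Hamid ∩ Ravi: 06:55-08:45.
Dmitri ∩ Keanu ∩ Hamid ∩ Ravi ∩ Rosa: 06:55-08:10.
Dmitri ∩ Keanu ∩ Hamid ∩ Ravi ∩ Rosa ∩ Hana: 07:10-08:10.
Dmitri ∩ Keanu ∩ Hamid ∩ Ravi ∩ Rosa ∩ Hana ∩ Carol: 07:10-08:10.
That's a single block of 60 minutes.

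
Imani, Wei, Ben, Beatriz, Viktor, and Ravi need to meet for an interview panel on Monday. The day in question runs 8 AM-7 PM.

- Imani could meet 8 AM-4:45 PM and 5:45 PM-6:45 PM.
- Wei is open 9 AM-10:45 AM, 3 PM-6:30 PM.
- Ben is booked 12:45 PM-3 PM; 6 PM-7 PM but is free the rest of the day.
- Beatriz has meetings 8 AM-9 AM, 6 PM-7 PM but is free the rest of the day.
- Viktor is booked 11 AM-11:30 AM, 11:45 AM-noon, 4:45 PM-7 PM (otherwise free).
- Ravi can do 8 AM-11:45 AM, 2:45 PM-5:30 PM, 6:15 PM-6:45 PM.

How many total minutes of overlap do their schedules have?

210

Imani free: 08:00-16:45, 17:45-18:45.
Wei free: 09:00-10:45, 15:00-18:30.
Ben free: 08:00-12:45, 15:00-18:00 (invert busy blocks within the working day).
Beatriz free: 09:00-18:00 (invert busy blocks within the working day).
Viktor free: 08:00-11:00, 11:30-11:45, 12:00-16:45 (invert busy blocks within the working day).
Ravi free: 08:00-11:45, 14:45-17:30, 18:15-18:45.
Imani ∩ Wei: 09:00-10:45, 15:00-16:45, 17:45-18:30.
Imani ∩ Wei ∩ Ben: 09:00-10:45, 15:00-16:45, 17:45-18:00.
Imani ∩ Wei ∩ Ben ∩ Beatriz: 09:00-10:45, 15:00-16:45, 17:45-18:00.
Imani ∩ Wei ∩ Ben ∩ Beatriz ∩ Viktor: 09:00-10:45, 15:00-16:45.
Imani ∩ Wei ∩ Ben ∩ Beatriz ∩ Viktor ∩ Ravi: 09:00-10:45, 15:00-16:45.
Summing the common windows: 105 + 105 = 210 minutes.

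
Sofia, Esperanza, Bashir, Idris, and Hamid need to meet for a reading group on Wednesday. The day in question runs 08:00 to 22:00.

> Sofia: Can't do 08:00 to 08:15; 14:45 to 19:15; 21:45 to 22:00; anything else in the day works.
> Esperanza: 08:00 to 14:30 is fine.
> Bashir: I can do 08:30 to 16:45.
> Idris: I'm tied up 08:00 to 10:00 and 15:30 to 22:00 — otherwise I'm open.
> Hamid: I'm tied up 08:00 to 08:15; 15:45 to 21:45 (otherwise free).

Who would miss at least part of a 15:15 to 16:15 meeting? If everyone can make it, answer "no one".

Esperanza, Hamid, Idris, Sofia

Sofia free: 08:15-14:45, 19:15-21:45 (invert busy blocks within the working day).
Esperanza free: 08:00-14:30.
Bashir free: 08:30-16:45.
Idris free: 10:00-15:30 (invert busy blocks within the working day).
Hamid free: 08:15-15:45, 21:45-22:00 (invert busy blocks within the working day).
Sofia: not fully free for 15:15-16:15. Esperanza: not fully free for 15:15-16:15. Bashir: free for 15:15-16:15. Idris: not fully free for 15:15-16:15. Hamid: not fully free for 15:15-16:15.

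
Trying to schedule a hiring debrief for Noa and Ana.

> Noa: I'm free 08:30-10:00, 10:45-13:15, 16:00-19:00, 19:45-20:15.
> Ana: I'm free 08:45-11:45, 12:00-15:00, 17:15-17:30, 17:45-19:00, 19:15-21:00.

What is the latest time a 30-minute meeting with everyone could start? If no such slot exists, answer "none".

19:45

Noa ∩ Ana: 08:45-10:00, 10:45-11:45, 12:00-13:15, 17:15-17:30, 17:45-19:00, 19:45-20:15.
The last common window of at least 30 minutes is 19:45-20:15; a 30-minute meeting can start as late as 19:45 and still end by 20:15.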